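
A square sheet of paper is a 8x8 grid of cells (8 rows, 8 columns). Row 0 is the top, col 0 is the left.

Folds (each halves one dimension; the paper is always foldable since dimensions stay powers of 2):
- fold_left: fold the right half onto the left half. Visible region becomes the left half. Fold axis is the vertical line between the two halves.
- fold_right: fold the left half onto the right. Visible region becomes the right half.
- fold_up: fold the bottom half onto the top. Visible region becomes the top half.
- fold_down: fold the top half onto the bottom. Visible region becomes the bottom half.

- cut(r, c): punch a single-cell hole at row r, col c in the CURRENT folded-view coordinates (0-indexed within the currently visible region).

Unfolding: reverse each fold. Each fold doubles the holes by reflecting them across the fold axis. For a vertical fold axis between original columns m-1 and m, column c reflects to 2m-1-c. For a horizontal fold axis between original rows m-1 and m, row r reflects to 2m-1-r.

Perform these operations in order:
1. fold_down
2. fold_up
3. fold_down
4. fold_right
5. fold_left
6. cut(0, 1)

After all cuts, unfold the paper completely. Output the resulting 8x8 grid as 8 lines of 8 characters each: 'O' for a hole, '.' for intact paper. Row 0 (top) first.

Op 1 fold_down: fold axis h@4; visible region now rows[4,8) x cols[0,8) = 4x8
Op 2 fold_up: fold axis h@6; visible region now rows[4,6) x cols[0,8) = 2x8
Op 3 fold_down: fold axis h@5; visible region now rows[5,6) x cols[0,8) = 1x8
Op 4 fold_right: fold axis v@4; visible region now rows[5,6) x cols[4,8) = 1x4
Op 5 fold_left: fold axis v@6; visible region now rows[5,6) x cols[4,6) = 1x2
Op 6 cut(0, 1): punch at orig (5,5); cuts so far [(5, 5)]; region rows[5,6) x cols[4,6) = 1x2
Unfold 1 (reflect across v@6): 2 holes -> [(5, 5), (5, 6)]
Unfold 2 (reflect across v@4): 4 holes -> [(5, 1), (5, 2), (5, 5), (5, 6)]
Unfold 3 (reflect across h@5): 8 holes -> [(4, 1), (4, 2), (4, 5), (4, 6), (5, 1), (5, 2), (5, 5), (5, 6)]
Unfold 4 (reflect across h@6): 16 holes -> [(4, 1), (4, 2), (4, 5), (4, 6), (5, 1), (5, 2), (5, 5), (5, 6), (6, 1), (6, 2), (6, 5), (6, 6), (7, 1), (7, 2), (7, 5), (7, 6)]
Unfold 5 (reflect across h@4): 32 holes -> [(0, 1), (0, 2), (0, 5), (0, 6), (1, 1), (1, 2), (1, 5), (1, 6), (2, 1), (2, 2), (2, 5), (2, 6), (3, 1), (3, 2), (3, 5), (3, 6), (4, 1), (4, 2), (4, 5), (4, 6), (5, 1), (5, 2), (5, 5), (5, 6), (6, 1), (6, 2), (6, 5), (6, 6), (7, 1), (7, 2), (7, 5), (7, 6)]

Answer: .OO..OO.
.OO..OO.
.OO..OO.
.OO..OO.
.OO..OO.
.OO..OO.
.OO..OO.
.OO..OO.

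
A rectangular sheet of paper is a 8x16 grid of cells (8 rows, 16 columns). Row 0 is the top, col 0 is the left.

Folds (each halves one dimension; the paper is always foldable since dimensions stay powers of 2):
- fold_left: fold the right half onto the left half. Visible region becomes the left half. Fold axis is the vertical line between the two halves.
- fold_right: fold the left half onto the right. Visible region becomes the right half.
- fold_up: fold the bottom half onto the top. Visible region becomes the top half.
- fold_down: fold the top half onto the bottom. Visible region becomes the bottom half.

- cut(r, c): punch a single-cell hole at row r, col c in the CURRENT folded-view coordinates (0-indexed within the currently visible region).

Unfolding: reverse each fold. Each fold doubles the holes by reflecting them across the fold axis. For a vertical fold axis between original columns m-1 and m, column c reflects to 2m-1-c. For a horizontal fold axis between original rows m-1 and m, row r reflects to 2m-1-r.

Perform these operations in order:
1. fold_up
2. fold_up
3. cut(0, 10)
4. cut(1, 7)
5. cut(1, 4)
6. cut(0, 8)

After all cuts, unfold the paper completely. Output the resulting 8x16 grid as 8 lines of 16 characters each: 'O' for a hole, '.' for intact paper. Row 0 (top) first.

Answer: ........O.O.....
....O..O........
....O..O........
........O.O.....
........O.O.....
....O..O........
....O..O........
........O.O.....

Derivation:
Op 1 fold_up: fold axis h@4; visible region now rows[0,4) x cols[0,16) = 4x16
Op 2 fold_up: fold axis h@2; visible region now rows[0,2) x cols[0,16) = 2x16
Op 3 cut(0, 10): punch at orig (0,10); cuts so far [(0, 10)]; region rows[0,2) x cols[0,16) = 2x16
Op 4 cut(1, 7): punch at orig (1,7); cuts so far [(0, 10), (1, 7)]; region rows[0,2) x cols[0,16) = 2x16
Op 5 cut(1, 4): punch at orig (1,4); cuts so far [(0, 10), (1, 4), (1, 7)]; region rows[0,2) x cols[0,16) = 2x16
Op 6 cut(0, 8): punch at orig (0,8); cuts so far [(0, 8), (0, 10), (1, 4), (1, 7)]; region rows[0,2) x cols[0,16) = 2x16
Unfold 1 (reflect across h@2): 8 holes -> [(0, 8), (0, 10), (1, 4), (1, 7), (2, 4), (2, 7), (3, 8), (3, 10)]
Unfold 2 (reflect across h@4): 16 holes -> [(0, 8), (0, 10), (1, 4), (1, 7), (2, 4), (2, 7), (3, 8), (3, 10), (4, 8), (4, 10), (5, 4), (5, 7), (6, 4), (6, 7), (7, 8), (7, 10)]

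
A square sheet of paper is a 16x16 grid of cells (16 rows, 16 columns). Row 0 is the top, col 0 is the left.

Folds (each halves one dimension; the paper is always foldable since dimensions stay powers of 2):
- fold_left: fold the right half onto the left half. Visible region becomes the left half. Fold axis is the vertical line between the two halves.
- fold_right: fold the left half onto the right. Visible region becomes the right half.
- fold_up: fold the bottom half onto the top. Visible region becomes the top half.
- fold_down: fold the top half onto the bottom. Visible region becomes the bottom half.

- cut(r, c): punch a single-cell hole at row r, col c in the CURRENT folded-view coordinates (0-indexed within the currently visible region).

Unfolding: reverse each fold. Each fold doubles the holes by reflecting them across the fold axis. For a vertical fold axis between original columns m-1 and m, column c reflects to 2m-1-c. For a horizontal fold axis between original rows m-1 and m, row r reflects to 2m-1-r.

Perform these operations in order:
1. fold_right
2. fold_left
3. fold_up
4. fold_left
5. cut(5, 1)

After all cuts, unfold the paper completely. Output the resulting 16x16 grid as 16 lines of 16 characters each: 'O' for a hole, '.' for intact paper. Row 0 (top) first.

Answer: ................
................
................
................
................
.OO..OO..OO..OO.
................
................
................
................
.OO..OO..OO..OO.
................
................
................
................
................

Derivation:
Op 1 fold_right: fold axis v@8; visible region now rows[0,16) x cols[8,16) = 16x8
Op 2 fold_left: fold axis v@12; visible region now rows[0,16) x cols[8,12) = 16x4
Op 3 fold_up: fold axis h@8; visible region now rows[0,8) x cols[8,12) = 8x4
Op 4 fold_left: fold axis v@10; visible region now rows[0,8) x cols[8,10) = 8x2
Op 5 cut(5, 1): punch at orig (5,9); cuts so far [(5, 9)]; region rows[0,8) x cols[8,10) = 8x2
Unfold 1 (reflect across v@10): 2 holes -> [(5, 9), (5, 10)]
Unfold 2 (reflect across h@8): 4 holes -> [(5, 9), (5, 10), (10, 9), (10, 10)]
Unfold 3 (reflect across v@12): 8 holes -> [(5, 9), (5, 10), (5, 13), (5, 14), (10, 9), (10, 10), (10, 13), (10, 14)]
Unfold 4 (reflect across v@8): 16 holes -> [(5, 1), (5, 2), (5, 5), (5, 6), (5, 9), (5, 10), (5, 13), (5, 14), (10, 1), (10, 2), (10, 5), (10, 6), (10, 9), (10, 10), (10, 13), (10, 14)]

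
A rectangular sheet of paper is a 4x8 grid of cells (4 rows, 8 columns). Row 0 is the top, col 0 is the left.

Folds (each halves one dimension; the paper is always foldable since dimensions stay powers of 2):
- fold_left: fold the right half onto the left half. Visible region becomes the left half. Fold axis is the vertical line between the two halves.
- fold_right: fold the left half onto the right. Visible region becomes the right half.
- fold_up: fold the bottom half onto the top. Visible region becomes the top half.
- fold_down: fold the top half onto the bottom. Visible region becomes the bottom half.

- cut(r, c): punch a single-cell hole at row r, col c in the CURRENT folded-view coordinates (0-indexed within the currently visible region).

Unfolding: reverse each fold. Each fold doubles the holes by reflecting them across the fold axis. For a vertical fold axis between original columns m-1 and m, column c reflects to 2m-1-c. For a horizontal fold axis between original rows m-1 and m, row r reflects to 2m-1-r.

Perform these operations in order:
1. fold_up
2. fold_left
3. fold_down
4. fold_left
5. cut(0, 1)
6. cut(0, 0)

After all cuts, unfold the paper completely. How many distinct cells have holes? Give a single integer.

Op 1 fold_up: fold axis h@2; visible region now rows[0,2) x cols[0,8) = 2x8
Op 2 fold_left: fold axis v@4; visible region now rows[0,2) x cols[0,4) = 2x4
Op 3 fold_down: fold axis h@1; visible region now rows[1,2) x cols[0,4) = 1x4
Op 4 fold_left: fold axis v@2; visible region now rows[1,2) x cols[0,2) = 1x2
Op 5 cut(0, 1): punch at orig (1,1); cuts so far [(1, 1)]; region rows[1,2) x cols[0,2) = 1x2
Op 6 cut(0, 0): punch at orig (1,0); cuts so far [(1, 0), (1, 1)]; region rows[1,2) x cols[0,2) = 1x2
Unfold 1 (reflect across v@2): 4 holes -> [(1, 0), (1, 1), (1, 2), (1, 3)]
Unfold 2 (reflect across h@1): 8 holes -> [(0, 0), (0, 1), (0, 2), (0, 3), (1, 0), (1, 1), (1, 2), (1, 3)]
Unfold 3 (reflect across v@4): 16 holes -> [(0, 0), (0, 1), (0, 2), (0, 3), (0, 4), (0, 5), (0, 6), (0, 7), (1, 0), (1, 1), (1, 2), (1, 3), (1, 4), (1, 5), (1, 6), (1, 7)]
Unfold 4 (reflect across h@2): 32 holes -> [(0, 0), (0, 1), (0, 2), (0, 3), (0, 4), (0, 5), (0, 6), (0, 7), (1, 0), (1, 1), (1, 2), (1, 3), (1, 4), (1, 5), (1, 6), (1, 7), (2, 0), (2, 1), (2, 2), (2, 3), (2, 4), (2, 5), (2, 6), (2, 7), (3, 0), (3, 1), (3, 2), (3, 3), (3, 4), (3, 5), (3, 6), (3, 7)]

Answer: 32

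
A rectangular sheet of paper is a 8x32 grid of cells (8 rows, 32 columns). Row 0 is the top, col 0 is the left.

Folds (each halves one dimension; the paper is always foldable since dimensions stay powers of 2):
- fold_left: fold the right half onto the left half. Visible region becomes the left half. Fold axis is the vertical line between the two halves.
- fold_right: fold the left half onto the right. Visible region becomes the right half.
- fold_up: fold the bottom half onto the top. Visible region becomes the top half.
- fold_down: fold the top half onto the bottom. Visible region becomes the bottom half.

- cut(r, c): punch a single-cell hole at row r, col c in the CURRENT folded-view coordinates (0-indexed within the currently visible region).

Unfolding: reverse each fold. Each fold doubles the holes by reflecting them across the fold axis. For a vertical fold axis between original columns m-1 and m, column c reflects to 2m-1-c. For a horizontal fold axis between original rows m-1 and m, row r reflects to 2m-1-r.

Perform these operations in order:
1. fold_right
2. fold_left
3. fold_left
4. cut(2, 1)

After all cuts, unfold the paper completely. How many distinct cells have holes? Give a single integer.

Answer: 8

Derivation:
Op 1 fold_right: fold axis v@16; visible region now rows[0,8) x cols[16,32) = 8x16
Op 2 fold_left: fold axis v@24; visible region now rows[0,8) x cols[16,24) = 8x8
Op 3 fold_left: fold axis v@20; visible region now rows[0,8) x cols[16,20) = 8x4
Op 4 cut(2, 1): punch at orig (2,17); cuts so far [(2, 17)]; region rows[0,8) x cols[16,20) = 8x4
Unfold 1 (reflect across v@20): 2 holes -> [(2, 17), (2, 22)]
Unfold 2 (reflect across v@24): 4 holes -> [(2, 17), (2, 22), (2, 25), (2, 30)]
Unfold 3 (reflect across v@16): 8 holes -> [(2, 1), (2, 6), (2, 9), (2, 14), (2, 17), (2, 22), (2, 25), (2, 30)]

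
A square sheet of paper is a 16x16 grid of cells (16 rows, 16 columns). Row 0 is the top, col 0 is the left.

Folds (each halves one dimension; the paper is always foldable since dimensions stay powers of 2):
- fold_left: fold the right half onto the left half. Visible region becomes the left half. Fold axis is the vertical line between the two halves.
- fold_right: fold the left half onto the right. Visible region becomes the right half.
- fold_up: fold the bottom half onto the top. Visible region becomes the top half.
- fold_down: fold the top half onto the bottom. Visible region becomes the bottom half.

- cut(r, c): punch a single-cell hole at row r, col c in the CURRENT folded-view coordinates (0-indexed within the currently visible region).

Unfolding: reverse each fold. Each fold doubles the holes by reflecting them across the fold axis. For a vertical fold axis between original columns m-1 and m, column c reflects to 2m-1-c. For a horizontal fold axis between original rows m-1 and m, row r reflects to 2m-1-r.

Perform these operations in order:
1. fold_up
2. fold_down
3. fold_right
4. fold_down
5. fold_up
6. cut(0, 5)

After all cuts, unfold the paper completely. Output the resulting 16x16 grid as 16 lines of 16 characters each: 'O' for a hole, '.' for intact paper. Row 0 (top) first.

Answer: ..O..........O..
..O..........O..
..O..........O..
..O..........O..
..O..........O..
..O..........O..
..O..........O..
..O..........O..
..O..........O..
..O..........O..
..O..........O..
..O..........O..
..O..........O..
..O..........O..
..O..........O..
..O..........O..

Derivation:
Op 1 fold_up: fold axis h@8; visible region now rows[0,8) x cols[0,16) = 8x16
Op 2 fold_down: fold axis h@4; visible region now rows[4,8) x cols[0,16) = 4x16
Op 3 fold_right: fold axis v@8; visible region now rows[4,8) x cols[8,16) = 4x8
Op 4 fold_down: fold axis h@6; visible region now rows[6,8) x cols[8,16) = 2x8
Op 5 fold_up: fold axis h@7; visible region now rows[6,7) x cols[8,16) = 1x8
Op 6 cut(0, 5): punch at orig (6,13); cuts so far [(6, 13)]; region rows[6,7) x cols[8,16) = 1x8
Unfold 1 (reflect across h@7): 2 holes -> [(6, 13), (7, 13)]
Unfold 2 (reflect across h@6): 4 holes -> [(4, 13), (5, 13), (6, 13), (7, 13)]
Unfold 3 (reflect across v@8): 8 holes -> [(4, 2), (4, 13), (5, 2), (5, 13), (6, 2), (6, 13), (7, 2), (7, 13)]
Unfold 4 (reflect across h@4): 16 holes -> [(0, 2), (0, 13), (1, 2), (1, 13), (2, 2), (2, 13), (3, 2), (3, 13), (4, 2), (4, 13), (5, 2), (5, 13), (6, 2), (6, 13), (7, 2), (7, 13)]
Unfold 5 (reflect across h@8): 32 holes -> [(0, 2), (0, 13), (1, 2), (1, 13), (2, 2), (2, 13), (3, 2), (3, 13), (4, 2), (4, 13), (5, 2), (5, 13), (6, 2), (6, 13), (7, 2), (7, 13), (8, 2), (8, 13), (9, 2), (9, 13), (10, 2), (10, 13), (11, 2), (11, 13), (12, 2), (12, 13), (13, 2), (13, 13), (14, 2), (14, 13), (15, 2), (15, 13)]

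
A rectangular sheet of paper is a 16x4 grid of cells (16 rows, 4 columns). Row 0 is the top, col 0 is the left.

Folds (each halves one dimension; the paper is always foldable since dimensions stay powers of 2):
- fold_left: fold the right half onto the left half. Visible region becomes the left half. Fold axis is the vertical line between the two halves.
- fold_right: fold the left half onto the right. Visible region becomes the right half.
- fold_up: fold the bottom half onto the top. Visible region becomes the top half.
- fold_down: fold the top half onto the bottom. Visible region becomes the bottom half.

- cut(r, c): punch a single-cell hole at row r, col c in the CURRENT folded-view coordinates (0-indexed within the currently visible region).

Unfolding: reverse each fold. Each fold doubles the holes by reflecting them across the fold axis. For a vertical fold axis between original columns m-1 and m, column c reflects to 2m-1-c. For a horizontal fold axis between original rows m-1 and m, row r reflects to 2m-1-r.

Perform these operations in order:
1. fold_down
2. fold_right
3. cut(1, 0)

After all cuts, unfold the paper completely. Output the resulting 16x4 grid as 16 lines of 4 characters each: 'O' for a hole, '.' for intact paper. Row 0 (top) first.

Answer: ....
....
....
....
....
....
.OO.
....
....
.OO.
....
....
....
....
....
....

Derivation:
Op 1 fold_down: fold axis h@8; visible region now rows[8,16) x cols[0,4) = 8x4
Op 2 fold_right: fold axis v@2; visible region now rows[8,16) x cols[2,4) = 8x2
Op 3 cut(1, 0): punch at orig (9,2); cuts so far [(9, 2)]; region rows[8,16) x cols[2,4) = 8x2
Unfold 1 (reflect across v@2): 2 holes -> [(9, 1), (9, 2)]
Unfold 2 (reflect across h@8): 4 holes -> [(6, 1), (6, 2), (9, 1), (9, 2)]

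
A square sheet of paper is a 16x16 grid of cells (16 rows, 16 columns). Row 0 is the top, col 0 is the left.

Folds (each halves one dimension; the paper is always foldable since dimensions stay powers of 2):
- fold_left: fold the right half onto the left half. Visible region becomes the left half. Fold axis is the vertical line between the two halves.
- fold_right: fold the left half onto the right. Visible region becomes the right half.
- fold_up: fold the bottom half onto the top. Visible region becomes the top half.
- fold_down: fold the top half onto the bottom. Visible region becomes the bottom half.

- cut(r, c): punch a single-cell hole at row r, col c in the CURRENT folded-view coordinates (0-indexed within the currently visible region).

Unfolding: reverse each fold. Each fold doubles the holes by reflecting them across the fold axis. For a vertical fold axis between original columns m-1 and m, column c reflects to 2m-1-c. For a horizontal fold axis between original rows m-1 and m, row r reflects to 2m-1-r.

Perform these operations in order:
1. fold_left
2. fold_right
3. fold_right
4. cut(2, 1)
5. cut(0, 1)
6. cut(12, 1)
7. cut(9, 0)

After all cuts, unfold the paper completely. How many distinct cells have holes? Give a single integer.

Op 1 fold_left: fold axis v@8; visible region now rows[0,16) x cols[0,8) = 16x8
Op 2 fold_right: fold axis v@4; visible region now rows[0,16) x cols[4,8) = 16x4
Op 3 fold_right: fold axis v@6; visible region now rows[0,16) x cols[6,8) = 16x2
Op 4 cut(2, 1): punch at orig (2,7); cuts so far [(2, 7)]; region rows[0,16) x cols[6,8) = 16x2
Op 5 cut(0, 1): punch at orig (0,7); cuts so far [(0, 7), (2, 7)]; region rows[0,16) x cols[6,8) = 16x2
Op 6 cut(12, 1): punch at orig (12,7); cuts so far [(0, 7), (2, 7), (12, 7)]; region rows[0,16) x cols[6,8) = 16x2
Op 7 cut(9, 0): punch at orig (9,6); cuts so far [(0, 7), (2, 7), (9, 6), (12, 7)]; region rows[0,16) x cols[6,8) = 16x2
Unfold 1 (reflect across v@6): 8 holes -> [(0, 4), (0, 7), (2, 4), (2, 7), (9, 5), (9, 6), (12, 4), (12, 7)]
Unfold 2 (reflect across v@4): 16 holes -> [(0, 0), (0, 3), (0, 4), (0, 7), (2, 0), (2, 3), (2, 4), (2, 7), (9, 1), (9, 2), (9, 5), (9, 6), (12, 0), (12, 3), (12, 4), (12, 7)]
Unfold 3 (reflect across v@8): 32 holes -> [(0, 0), (0, 3), (0, 4), (0, 7), (0, 8), (0, 11), (0, 12), (0, 15), (2, 0), (2, 3), (2, 4), (2, 7), (2, 8), (2, 11), (2, 12), (2, 15), (9, 1), (9, 2), (9, 5), (9, 6), (9, 9), (9, 10), (9, 13), (9, 14), (12, 0), (12, 3), (12, 4), (12, 7), (12, 8), (12, 11), (12, 12), (12, 15)]

Answer: 32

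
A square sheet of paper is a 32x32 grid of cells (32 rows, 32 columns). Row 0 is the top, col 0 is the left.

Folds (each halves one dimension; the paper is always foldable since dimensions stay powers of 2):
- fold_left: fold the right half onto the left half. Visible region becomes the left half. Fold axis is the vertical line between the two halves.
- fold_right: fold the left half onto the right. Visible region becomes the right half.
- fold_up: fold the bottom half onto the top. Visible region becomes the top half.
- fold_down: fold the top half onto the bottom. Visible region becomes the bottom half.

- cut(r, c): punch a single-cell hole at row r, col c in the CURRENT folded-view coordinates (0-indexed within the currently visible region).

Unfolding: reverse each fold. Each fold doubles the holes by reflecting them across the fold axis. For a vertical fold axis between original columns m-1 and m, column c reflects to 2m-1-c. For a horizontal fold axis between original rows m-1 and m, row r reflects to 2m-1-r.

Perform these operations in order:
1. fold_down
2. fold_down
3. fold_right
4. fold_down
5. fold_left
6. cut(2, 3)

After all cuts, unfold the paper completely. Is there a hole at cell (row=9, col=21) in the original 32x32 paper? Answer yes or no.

Op 1 fold_down: fold axis h@16; visible region now rows[16,32) x cols[0,32) = 16x32
Op 2 fold_down: fold axis h@24; visible region now rows[24,32) x cols[0,32) = 8x32
Op 3 fold_right: fold axis v@16; visible region now rows[24,32) x cols[16,32) = 8x16
Op 4 fold_down: fold axis h@28; visible region now rows[28,32) x cols[16,32) = 4x16
Op 5 fold_left: fold axis v@24; visible region now rows[28,32) x cols[16,24) = 4x8
Op 6 cut(2, 3): punch at orig (30,19); cuts so far [(30, 19)]; region rows[28,32) x cols[16,24) = 4x8
Unfold 1 (reflect across v@24): 2 holes -> [(30, 19), (30, 28)]
Unfold 2 (reflect across h@28): 4 holes -> [(25, 19), (25, 28), (30, 19), (30, 28)]
Unfold 3 (reflect across v@16): 8 holes -> [(25, 3), (25, 12), (25, 19), (25, 28), (30, 3), (30, 12), (30, 19), (30, 28)]
Unfold 4 (reflect across h@24): 16 holes -> [(17, 3), (17, 12), (17, 19), (17, 28), (22, 3), (22, 12), (22, 19), (22, 28), (25, 3), (25, 12), (25, 19), (25, 28), (30, 3), (30, 12), (30, 19), (30, 28)]
Unfold 5 (reflect across h@16): 32 holes -> [(1, 3), (1, 12), (1, 19), (1, 28), (6, 3), (6, 12), (6, 19), (6, 28), (9, 3), (9, 12), (9, 19), (9, 28), (14, 3), (14, 12), (14, 19), (14, 28), (17, 3), (17, 12), (17, 19), (17, 28), (22, 3), (22, 12), (22, 19), (22, 28), (25, 3), (25, 12), (25, 19), (25, 28), (30, 3), (30, 12), (30, 19), (30, 28)]
Holes: [(1, 3), (1, 12), (1, 19), (1, 28), (6, 3), (6, 12), (6, 19), (6, 28), (9, 3), (9, 12), (9, 19), (9, 28), (14, 3), (14, 12), (14, 19), (14, 28), (17, 3), (17, 12), (17, 19), (17, 28), (22, 3), (22, 12), (22, 19), (22, 28), (25, 3), (25, 12), (25, 19), (25, 28), (30, 3), (30, 12), (30, 19), (30, 28)]

Answer: no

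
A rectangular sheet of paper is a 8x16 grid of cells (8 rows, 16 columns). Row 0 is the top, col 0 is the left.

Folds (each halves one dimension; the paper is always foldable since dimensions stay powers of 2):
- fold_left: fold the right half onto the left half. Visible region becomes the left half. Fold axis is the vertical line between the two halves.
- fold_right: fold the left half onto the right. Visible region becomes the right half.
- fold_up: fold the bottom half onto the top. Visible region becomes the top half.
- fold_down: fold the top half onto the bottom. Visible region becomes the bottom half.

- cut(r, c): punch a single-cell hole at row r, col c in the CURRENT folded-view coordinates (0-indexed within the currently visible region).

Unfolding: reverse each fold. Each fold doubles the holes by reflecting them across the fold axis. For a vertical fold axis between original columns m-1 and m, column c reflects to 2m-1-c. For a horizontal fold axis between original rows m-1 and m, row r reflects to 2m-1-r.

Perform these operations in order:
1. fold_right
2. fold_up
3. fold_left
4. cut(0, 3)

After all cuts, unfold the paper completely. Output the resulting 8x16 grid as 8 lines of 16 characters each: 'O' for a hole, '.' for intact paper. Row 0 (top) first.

Answer: ...OO......OO...
................
................
................
................
................
................
...OO......OO...

Derivation:
Op 1 fold_right: fold axis v@8; visible region now rows[0,8) x cols[8,16) = 8x8
Op 2 fold_up: fold axis h@4; visible region now rows[0,4) x cols[8,16) = 4x8
Op 3 fold_left: fold axis v@12; visible region now rows[0,4) x cols[8,12) = 4x4
Op 4 cut(0, 3): punch at orig (0,11); cuts so far [(0, 11)]; region rows[0,4) x cols[8,12) = 4x4
Unfold 1 (reflect across v@12): 2 holes -> [(0, 11), (0, 12)]
Unfold 2 (reflect across h@4): 4 holes -> [(0, 11), (0, 12), (7, 11), (7, 12)]
Unfold 3 (reflect across v@8): 8 holes -> [(0, 3), (0, 4), (0, 11), (0, 12), (7, 3), (7, 4), (7, 11), (7, 12)]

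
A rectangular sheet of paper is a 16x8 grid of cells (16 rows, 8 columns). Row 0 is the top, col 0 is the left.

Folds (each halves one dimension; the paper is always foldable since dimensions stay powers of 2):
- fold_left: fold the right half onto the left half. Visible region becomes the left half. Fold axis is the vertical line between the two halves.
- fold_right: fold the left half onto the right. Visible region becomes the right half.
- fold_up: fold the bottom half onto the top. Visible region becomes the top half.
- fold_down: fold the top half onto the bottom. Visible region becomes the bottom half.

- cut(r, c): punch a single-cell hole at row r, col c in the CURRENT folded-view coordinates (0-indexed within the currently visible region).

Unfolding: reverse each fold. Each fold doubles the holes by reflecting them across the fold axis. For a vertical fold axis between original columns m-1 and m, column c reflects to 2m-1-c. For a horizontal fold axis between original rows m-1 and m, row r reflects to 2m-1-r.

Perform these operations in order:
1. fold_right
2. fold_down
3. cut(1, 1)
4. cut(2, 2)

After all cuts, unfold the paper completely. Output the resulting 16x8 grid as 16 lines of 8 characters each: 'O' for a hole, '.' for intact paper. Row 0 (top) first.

Op 1 fold_right: fold axis v@4; visible region now rows[0,16) x cols[4,8) = 16x4
Op 2 fold_down: fold axis h@8; visible region now rows[8,16) x cols[4,8) = 8x4
Op 3 cut(1, 1): punch at orig (9,5); cuts so far [(9, 5)]; region rows[8,16) x cols[4,8) = 8x4
Op 4 cut(2, 2): punch at orig (10,6); cuts so far [(9, 5), (10, 6)]; region rows[8,16) x cols[4,8) = 8x4
Unfold 1 (reflect across h@8): 4 holes -> [(5, 6), (6, 5), (9, 5), (10, 6)]
Unfold 2 (reflect across v@4): 8 holes -> [(5, 1), (5, 6), (6, 2), (6, 5), (9, 2), (9, 5), (10, 1), (10, 6)]

Answer: ........
........
........
........
........
.O....O.
..O..O..
........
........
..O..O..
.O....O.
........
........
........
........
........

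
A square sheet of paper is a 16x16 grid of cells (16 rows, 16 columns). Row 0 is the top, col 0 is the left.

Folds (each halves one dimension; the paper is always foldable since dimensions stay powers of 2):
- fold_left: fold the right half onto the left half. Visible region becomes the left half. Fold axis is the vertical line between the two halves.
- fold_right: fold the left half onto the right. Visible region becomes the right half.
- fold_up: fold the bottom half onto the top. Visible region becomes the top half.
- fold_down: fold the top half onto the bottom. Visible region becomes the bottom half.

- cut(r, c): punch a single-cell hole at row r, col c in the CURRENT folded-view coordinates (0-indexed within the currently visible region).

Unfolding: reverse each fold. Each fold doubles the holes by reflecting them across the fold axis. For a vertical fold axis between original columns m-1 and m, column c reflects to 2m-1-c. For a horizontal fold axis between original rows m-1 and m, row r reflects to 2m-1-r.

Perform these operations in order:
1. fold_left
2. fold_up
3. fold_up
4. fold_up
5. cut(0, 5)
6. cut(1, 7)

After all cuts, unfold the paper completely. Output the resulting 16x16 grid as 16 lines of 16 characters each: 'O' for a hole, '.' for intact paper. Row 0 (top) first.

Op 1 fold_left: fold axis v@8; visible region now rows[0,16) x cols[0,8) = 16x8
Op 2 fold_up: fold axis h@8; visible region now rows[0,8) x cols[0,8) = 8x8
Op 3 fold_up: fold axis h@4; visible region now rows[0,4) x cols[0,8) = 4x8
Op 4 fold_up: fold axis h@2; visible region now rows[0,2) x cols[0,8) = 2x8
Op 5 cut(0, 5): punch at orig (0,5); cuts so far [(0, 5)]; region rows[0,2) x cols[0,8) = 2x8
Op 6 cut(1, 7): punch at orig (1,7); cuts so far [(0, 5), (1, 7)]; region rows[0,2) x cols[0,8) = 2x8
Unfold 1 (reflect across h@2): 4 holes -> [(0, 5), (1, 7), (2, 7), (3, 5)]
Unfold 2 (reflect across h@4): 8 holes -> [(0, 5), (1, 7), (2, 7), (3, 5), (4, 5), (5, 7), (6, 7), (7, 5)]
Unfold 3 (reflect across h@8): 16 holes -> [(0, 5), (1, 7), (2, 7), (3, 5), (4, 5), (5, 7), (6, 7), (7, 5), (8, 5), (9, 7), (10, 7), (11, 5), (12, 5), (13, 7), (14, 7), (15, 5)]
Unfold 4 (reflect across v@8): 32 holes -> [(0, 5), (0, 10), (1, 7), (1, 8), (2, 7), (2, 8), (3, 5), (3, 10), (4, 5), (4, 10), (5, 7), (5, 8), (6, 7), (6, 8), (7, 5), (7, 10), (8, 5), (8, 10), (9, 7), (9, 8), (10, 7), (10, 8), (11, 5), (11, 10), (12, 5), (12, 10), (13, 7), (13, 8), (14, 7), (14, 8), (15, 5), (15, 10)]

Answer: .....O....O.....
.......OO.......
.......OO.......
.....O....O.....
.....O....O.....
.......OO.......
.......OO.......
.....O....O.....
.....O....O.....
.......OO.......
.......OO.......
.....O....O.....
.....O....O.....
.......OO.......
.......OO.......
.....O....O.....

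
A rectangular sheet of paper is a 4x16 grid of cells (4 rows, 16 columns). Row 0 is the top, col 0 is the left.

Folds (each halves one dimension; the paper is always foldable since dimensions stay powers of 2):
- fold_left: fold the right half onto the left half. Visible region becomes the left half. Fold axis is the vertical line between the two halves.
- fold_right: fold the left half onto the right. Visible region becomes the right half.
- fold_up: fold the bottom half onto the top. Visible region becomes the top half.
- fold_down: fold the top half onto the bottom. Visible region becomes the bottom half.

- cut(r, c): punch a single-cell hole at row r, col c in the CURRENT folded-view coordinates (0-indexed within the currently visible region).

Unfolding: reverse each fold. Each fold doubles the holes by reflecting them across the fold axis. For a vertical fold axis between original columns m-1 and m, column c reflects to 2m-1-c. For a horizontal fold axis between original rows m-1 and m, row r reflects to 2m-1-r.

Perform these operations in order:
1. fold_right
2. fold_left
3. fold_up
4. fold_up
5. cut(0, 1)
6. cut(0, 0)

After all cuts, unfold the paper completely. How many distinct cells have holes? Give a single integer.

Answer: 32

Derivation:
Op 1 fold_right: fold axis v@8; visible region now rows[0,4) x cols[8,16) = 4x8
Op 2 fold_left: fold axis v@12; visible region now rows[0,4) x cols[8,12) = 4x4
Op 3 fold_up: fold axis h@2; visible region now rows[0,2) x cols[8,12) = 2x4
Op 4 fold_up: fold axis h@1; visible region now rows[0,1) x cols[8,12) = 1x4
Op 5 cut(0, 1): punch at orig (0,9); cuts so far [(0, 9)]; region rows[0,1) x cols[8,12) = 1x4
Op 6 cut(0, 0): punch at orig (0,8); cuts so far [(0, 8), (0, 9)]; region rows[0,1) x cols[8,12) = 1x4
Unfold 1 (reflect across h@1): 4 holes -> [(0, 8), (0, 9), (1, 8), (1, 9)]
Unfold 2 (reflect across h@2): 8 holes -> [(0, 8), (0, 9), (1, 8), (1, 9), (2, 8), (2, 9), (3, 8), (3, 9)]
Unfold 3 (reflect across v@12): 16 holes -> [(0, 8), (0, 9), (0, 14), (0, 15), (1, 8), (1, 9), (1, 14), (1, 15), (2, 8), (2, 9), (2, 14), (2, 15), (3, 8), (3, 9), (3, 14), (3, 15)]
Unfold 4 (reflect across v@8): 32 holes -> [(0, 0), (0, 1), (0, 6), (0, 7), (0, 8), (0, 9), (0, 14), (0, 15), (1, 0), (1, 1), (1, 6), (1, 7), (1, 8), (1, 9), (1, 14), (1, 15), (2, 0), (2, 1), (2, 6), (2, 7), (2, 8), (2, 9), (2, 14), (2, 15), (3, 0), (3, 1), (3, 6), (3, 7), (3, 8), (3, 9), (3, 14), (3, 15)]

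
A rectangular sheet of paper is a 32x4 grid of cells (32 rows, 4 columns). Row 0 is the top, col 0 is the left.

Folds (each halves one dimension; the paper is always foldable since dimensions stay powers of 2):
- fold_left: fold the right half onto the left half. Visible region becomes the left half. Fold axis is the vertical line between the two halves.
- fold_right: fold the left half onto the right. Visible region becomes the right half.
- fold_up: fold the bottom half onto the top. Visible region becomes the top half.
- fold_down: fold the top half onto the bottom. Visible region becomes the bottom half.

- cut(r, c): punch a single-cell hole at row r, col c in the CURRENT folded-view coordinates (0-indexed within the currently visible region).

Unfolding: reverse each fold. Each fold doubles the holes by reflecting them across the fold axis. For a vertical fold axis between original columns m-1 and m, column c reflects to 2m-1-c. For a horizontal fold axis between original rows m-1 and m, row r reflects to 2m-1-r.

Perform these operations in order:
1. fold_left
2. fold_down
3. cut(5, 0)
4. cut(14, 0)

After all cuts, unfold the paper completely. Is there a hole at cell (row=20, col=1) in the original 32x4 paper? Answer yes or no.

Op 1 fold_left: fold axis v@2; visible region now rows[0,32) x cols[0,2) = 32x2
Op 2 fold_down: fold axis h@16; visible region now rows[16,32) x cols[0,2) = 16x2
Op 3 cut(5, 0): punch at orig (21,0); cuts so far [(21, 0)]; region rows[16,32) x cols[0,2) = 16x2
Op 4 cut(14, 0): punch at orig (30,0); cuts so far [(21, 0), (30, 0)]; region rows[16,32) x cols[0,2) = 16x2
Unfold 1 (reflect across h@16): 4 holes -> [(1, 0), (10, 0), (21, 0), (30, 0)]
Unfold 2 (reflect across v@2): 8 holes -> [(1, 0), (1, 3), (10, 0), (10, 3), (21, 0), (21, 3), (30, 0), (30, 3)]
Holes: [(1, 0), (1, 3), (10, 0), (10, 3), (21, 0), (21, 3), (30, 0), (30, 3)]

Answer: no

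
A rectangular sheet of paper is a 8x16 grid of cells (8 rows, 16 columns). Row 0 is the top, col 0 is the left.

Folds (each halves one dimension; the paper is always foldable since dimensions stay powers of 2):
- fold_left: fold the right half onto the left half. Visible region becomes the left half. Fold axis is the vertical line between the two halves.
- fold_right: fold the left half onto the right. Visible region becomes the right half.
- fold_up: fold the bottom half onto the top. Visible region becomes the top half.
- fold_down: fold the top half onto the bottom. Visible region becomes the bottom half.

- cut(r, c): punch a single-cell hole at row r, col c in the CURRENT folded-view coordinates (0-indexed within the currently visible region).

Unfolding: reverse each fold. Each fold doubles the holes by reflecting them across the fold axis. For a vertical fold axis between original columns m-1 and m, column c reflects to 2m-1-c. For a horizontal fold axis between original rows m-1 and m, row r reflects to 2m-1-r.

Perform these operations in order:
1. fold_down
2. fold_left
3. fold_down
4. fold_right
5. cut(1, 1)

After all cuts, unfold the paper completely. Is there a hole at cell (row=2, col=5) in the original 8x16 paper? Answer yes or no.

Op 1 fold_down: fold axis h@4; visible region now rows[4,8) x cols[0,16) = 4x16
Op 2 fold_left: fold axis v@8; visible region now rows[4,8) x cols[0,8) = 4x8
Op 3 fold_down: fold axis h@6; visible region now rows[6,8) x cols[0,8) = 2x8
Op 4 fold_right: fold axis v@4; visible region now rows[6,8) x cols[4,8) = 2x4
Op 5 cut(1, 1): punch at orig (7,5); cuts so far [(7, 5)]; region rows[6,8) x cols[4,8) = 2x4
Unfold 1 (reflect across v@4): 2 holes -> [(7, 2), (7, 5)]
Unfold 2 (reflect across h@6): 4 holes -> [(4, 2), (4, 5), (7, 2), (7, 5)]
Unfold 3 (reflect across v@8): 8 holes -> [(4, 2), (4, 5), (4, 10), (4, 13), (7, 2), (7, 5), (7, 10), (7, 13)]
Unfold 4 (reflect across h@4): 16 holes -> [(0, 2), (0, 5), (0, 10), (0, 13), (3, 2), (3, 5), (3, 10), (3, 13), (4, 2), (4, 5), (4, 10), (4, 13), (7, 2), (7, 5), (7, 10), (7, 13)]
Holes: [(0, 2), (0, 5), (0, 10), (0, 13), (3, 2), (3, 5), (3, 10), (3, 13), (4, 2), (4, 5), (4, 10), (4, 13), (7, 2), (7, 5), (7, 10), (7, 13)]

Answer: no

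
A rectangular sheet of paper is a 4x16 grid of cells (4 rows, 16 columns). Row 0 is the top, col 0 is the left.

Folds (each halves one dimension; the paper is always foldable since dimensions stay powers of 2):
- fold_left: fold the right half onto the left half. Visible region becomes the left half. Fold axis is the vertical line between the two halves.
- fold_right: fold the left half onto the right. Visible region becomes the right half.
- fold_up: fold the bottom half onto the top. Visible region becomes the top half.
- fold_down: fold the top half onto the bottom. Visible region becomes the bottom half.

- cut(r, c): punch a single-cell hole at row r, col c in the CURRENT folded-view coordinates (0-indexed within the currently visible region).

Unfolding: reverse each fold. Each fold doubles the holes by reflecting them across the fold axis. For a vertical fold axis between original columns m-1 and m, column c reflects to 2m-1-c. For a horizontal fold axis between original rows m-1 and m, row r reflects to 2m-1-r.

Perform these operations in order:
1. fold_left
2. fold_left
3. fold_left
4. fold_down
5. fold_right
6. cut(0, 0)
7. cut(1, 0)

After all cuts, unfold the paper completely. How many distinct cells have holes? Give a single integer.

Op 1 fold_left: fold axis v@8; visible region now rows[0,4) x cols[0,8) = 4x8
Op 2 fold_left: fold axis v@4; visible region now rows[0,4) x cols[0,4) = 4x4
Op 3 fold_left: fold axis v@2; visible region now rows[0,4) x cols[0,2) = 4x2
Op 4 fold_down: fold axis h@2; visible region now rows[2,4) x cols[0,2) = 2x2
Op 5 fold_right: fold axis v@1; visible region now rows[2,4) x cols[1,2) = 2x1
Op 6 cut(0, 0): punch at orig (2,1); cuts so far [(2, 1)]; region rows[2,4) x cols[1,2) = 2x1
Op 7 cut(1, 0): punch at orig (3,1); cuts so far [(2, 1), (3, 1)]; region rows[2,4) x cols[1,2) = 2x1
Unfold 1 (reflect across v@1): 4 holes -> [(2, 0), (2, 1), (3, 0), (3, 1)]
Unfold 2 (reflect across h@2): 8 holes -> [(0, 0), (0, 1), (1, 0), (1, 1), (2, 0), (2, 1), (3, 0), (3, 1)]
Unfold 3 (reflect across v@2): 16 holes -> [(0, 0), (0, 1), (0, 2), (0, 3), (1, 0), (1, 1), (1, 2), (1, 3), (2, 0), (2, 1), (2, 2), (2, 3), (3, 0), (3, 1), (3, 2), (3, 3)]
Unfold 4 (reflect across v@4): 32 holes -> [(0, 0), (0, 1), (0, 2), (0, 3), (0, 4), (0, 5), (0, 6), (0, 7), (1, 0), (1, 1), (1, 2), (1, 3), (1, 4), (1, 5), (1, 6), (1, 7), (2, 0), (2, 1), (2, 2), (2, 3), (2, 4), (2, 5), (2, 6), (2, 7), (3, 0), (3, 1), (3, 2), (3, 3), (3, 4), (3, 5), (3, 6), (3, 7)]
Unfold 5 (reflect across v@8): 64 holes -> [(0, 0), (0, 1), (0, 2), (0, 3), (0, 4), (0, 5), (0, 6), (0, 7), (0, 8), (0, 9), (0, 10), (0, 11), (0, 12), (0, 13), (0, 14), (0, 15), (1, 0), (1, 1), (1, 2), (1, 3), (1, 4), (1, 5), (1, 6), (1, 7), (1, 8), (1, 9), (1, 10), (1, 11), (1, 12), (1, 13), (1, 14), (1, 15), (2, 0), (2, 1), (2, 2), (2, 3), (2, 4), (2, 5), (2, 6), (2, 7), (2, 8), (2, 9), (2, 10), (2, 11), (2, 12), (2, 13), (2, 14), (2, 15), (3, 0), (3, 1), (3, 2), (3, 3), (3, 4), (3, 5), (3, 6), (3, 7), (3, 8), (3, 9), (3, 10), (3, 11), (3, 12), (3, 13), (3, 14), (3, 15)]

Answer: 64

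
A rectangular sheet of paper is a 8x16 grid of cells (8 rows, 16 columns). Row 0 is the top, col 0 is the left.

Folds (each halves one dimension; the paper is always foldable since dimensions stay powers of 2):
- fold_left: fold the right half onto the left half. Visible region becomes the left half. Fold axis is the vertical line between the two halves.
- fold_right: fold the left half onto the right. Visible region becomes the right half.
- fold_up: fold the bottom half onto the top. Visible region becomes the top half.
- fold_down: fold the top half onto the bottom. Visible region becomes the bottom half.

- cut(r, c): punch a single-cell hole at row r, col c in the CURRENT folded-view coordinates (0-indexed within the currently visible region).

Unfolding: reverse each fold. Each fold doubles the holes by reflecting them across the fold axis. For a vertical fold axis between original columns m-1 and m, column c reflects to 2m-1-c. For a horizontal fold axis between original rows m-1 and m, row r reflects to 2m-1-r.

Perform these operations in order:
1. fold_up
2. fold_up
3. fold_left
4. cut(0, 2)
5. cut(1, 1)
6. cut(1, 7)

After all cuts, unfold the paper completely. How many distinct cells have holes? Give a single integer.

Answer: 24

Derivation:
Op 1 fold_up: fold axis h@4; visible region now rows[0,4) x cols[0,16) = 4x16
Op 2 fold_up: fold axis h@2; visible region now rows[0,2) x cols[0,16) = 2x16
Op 3 fold_left: fold axis v@8; visible region now rows[0,2) x cols[0,8) = 2x8
Op 4 cut(0, 2): punch at orig (0,2); cuts so far [(0, 2)]; region rows[0,2) x cols[0,8) = 2x8
Op 5 cut(1, 1): punch at orig (1,1); cuts so far [(0, 2), (1, 1)]; region rows[0,2) x cols[0,8) = 2x8
Op 6 cut(1, 7): punch at orig (1,7); cuts so far [(0, 2), (1, 1), (1, 7)]; region rows[0,2) x cols[0,8) = 2x8
Unfold 1 (reflect across v@8): 6 holes -> [(0, 2), (0, 13), (1, 1), (1, 7), (1, 8), (1, 14)]
Unfold 2 (reflect across h@2): 12 holes -> [(0, 2), (0, 13), (1, 1), (1, 7), (1, 8), (1, 14), (2, 1), (2, 7), (2, 8), (2, 14), (3, 2), (3, 13)]
Unfold 3 (reflect across h@4): 24 holes -> [(0, 2), (0, 13), (1, 1), (1, 7), (1, 8), (1, 14), (2, 1), (2, 7), (2, 8), (2, 14), (3, 2), (3, 13), (4, 2), (4, 13), (5, 1), (5, 7), (5, 8), (5, 14), (6, 1), (6, 7), (6, 8), (6, 14), (7, 2), (7, 13)]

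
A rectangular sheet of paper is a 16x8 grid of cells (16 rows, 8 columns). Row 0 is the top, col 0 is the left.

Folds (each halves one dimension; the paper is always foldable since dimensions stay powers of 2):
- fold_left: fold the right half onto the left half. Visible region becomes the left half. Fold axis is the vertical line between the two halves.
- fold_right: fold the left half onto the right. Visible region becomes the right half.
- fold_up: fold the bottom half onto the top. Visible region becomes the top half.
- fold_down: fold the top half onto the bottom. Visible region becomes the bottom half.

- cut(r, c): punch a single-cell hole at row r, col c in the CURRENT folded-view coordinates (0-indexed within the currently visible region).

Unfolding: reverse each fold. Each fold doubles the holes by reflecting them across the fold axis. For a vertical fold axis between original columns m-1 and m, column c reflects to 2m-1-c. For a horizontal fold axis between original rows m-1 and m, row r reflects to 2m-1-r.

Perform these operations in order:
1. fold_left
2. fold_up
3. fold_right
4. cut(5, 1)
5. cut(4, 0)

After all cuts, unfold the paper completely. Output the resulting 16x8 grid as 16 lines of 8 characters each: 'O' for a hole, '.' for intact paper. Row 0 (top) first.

Answer: ........
........
........
........
.OO..OO.
O..OO..O
........
........
........
........
O..OO..O
.OO..OO.
........
........
........
........

Derivation:
Op 1 fold_left: fold axis v@4; visible region now rows[0,16) x cols[0,4) = 16x4
Op 2 fold_up: fold axis h@8; visible region now rows[0,8) x cols[0,4) = 8x4
Op 3 fold_right: fold axis v@2; visible region now rows[0,8) x cols[2,4) = 8x2
Op 4 cut(5, 1): punch at orig (5,3); cuts so far [(5, 3)]; region rows[0,8) x cols[2,4) = 8x2
Op 5 cut(4, 0): punch at orig (4,2); cuts so far [(4, 2), (5, 3)]; region rows[0,8) x cols[2,4) = 8x2
Unfold 1 (reflect across v@2): 4 holes -> [(4, 1), (4, 2), (5, 0), (5, 3)]
Unfold 2 (reflect across h@8): 8 holes -> [(4, 1), (4, 2), (5, 0), (5, 3), (10, 0), (10, 3), (11, 1), (11, 2)]
Unfold 3 (reflect across v@4): 16 holes -> [(4, 1), (4, 2), (4, 5), (4, 6), (5, 0), (5, 3), (5, 4), (5, 7), (10, 0), (10, 3), (10, 4), (10, 7), (11, 1), (11, 2), (11, 5), (11, 6)]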